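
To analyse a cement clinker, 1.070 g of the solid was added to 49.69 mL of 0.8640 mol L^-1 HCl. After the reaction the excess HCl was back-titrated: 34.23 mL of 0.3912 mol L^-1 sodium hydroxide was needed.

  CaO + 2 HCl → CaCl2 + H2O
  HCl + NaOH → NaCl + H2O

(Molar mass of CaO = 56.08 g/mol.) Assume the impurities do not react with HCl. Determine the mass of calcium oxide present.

n(HCl) added = 0.04969 × 0.8640 = 0.04293 mol
n(NaOH) used in back-titration = 0.03423 × 0.3912 = 0.01339 mol
n(HCl) left over = 0.01339 mol (1:1 ratio)
n(HCl) consumed by analyte = 0.04293 − 0.01339 = 0.02954 mol
From the 1:2 ratio, n(CaO) = 1/2 × 0.02954 = 0.01477 mol
mass of CaO = 0.01477 × 56.08 = 0.8283 g

0.8283 g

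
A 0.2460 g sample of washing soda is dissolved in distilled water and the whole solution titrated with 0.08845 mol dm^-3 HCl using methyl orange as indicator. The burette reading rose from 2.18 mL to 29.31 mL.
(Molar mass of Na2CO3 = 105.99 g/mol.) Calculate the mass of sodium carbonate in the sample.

0.1272 g

Na2CO3 + 2 HCl → 2 NaCl + H2O + CO2
n(HCl) = 0.02713 L × 0.08845 mol/L = 2.400 × 10^-3 mol
From the 1:2 ratio, n(Na2CO3) = 1/2 × 2.400 × 10^-3 = 1.200 × 10^-3 mol
mass of Na2CO3 = 1.200 × 10^-3 × 105.99 g/mol = 0.1272 g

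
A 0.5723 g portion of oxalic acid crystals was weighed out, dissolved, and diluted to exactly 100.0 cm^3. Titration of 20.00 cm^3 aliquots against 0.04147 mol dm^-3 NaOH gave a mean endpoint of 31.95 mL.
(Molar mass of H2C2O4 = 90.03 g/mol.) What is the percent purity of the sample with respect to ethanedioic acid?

52.11 %

H2C2O4 + 2 NaOH → Na2C2O4 + 2 H2O
n(NaOH) per titration = 0.03195 × 0.04147 = 1.325 × 10^-3 mol
From the 1:2 ratio, n(H2C2O4) in each aliquot = 1/2 × 1.325 × 10^-3 = 6.625 × 10^-4 mol
n(H2C2O4) in the whole flask = 6.625 × 10^-4 × 100.0/20.00 = 3.312 × 10^-3 mol
mass of H2C2O4 = 3.312 × 10^-3 × 90.03 = 0.2982 g
% H2C2O4 = 0.2982 / 0.5723 × 100 = 52.11 %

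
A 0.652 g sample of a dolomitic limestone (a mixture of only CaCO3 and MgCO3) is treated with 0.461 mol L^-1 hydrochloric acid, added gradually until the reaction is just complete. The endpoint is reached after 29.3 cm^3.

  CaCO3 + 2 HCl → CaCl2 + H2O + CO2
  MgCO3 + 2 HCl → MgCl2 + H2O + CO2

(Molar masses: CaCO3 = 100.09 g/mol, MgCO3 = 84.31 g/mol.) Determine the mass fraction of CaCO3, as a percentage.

n(HCl) = 0.0293 × 0.461 = 0.0135 mol
Let x = n(CaCO3), y = n(MgCO3).
Titrant: 2x + 2y = 0.0135;  mass: 100.09x + 84.31y = 0.652
Solving, x = 5.23 × 10^-3 mol, y = 1.52 × 10^-3 mol
mass of CaCO3 = 5.23 × 10^-3 × 100.09 = 0.524 g
% CaCO3 = 0.524 / 0.652 × 100 = 80.4 %

80.4 %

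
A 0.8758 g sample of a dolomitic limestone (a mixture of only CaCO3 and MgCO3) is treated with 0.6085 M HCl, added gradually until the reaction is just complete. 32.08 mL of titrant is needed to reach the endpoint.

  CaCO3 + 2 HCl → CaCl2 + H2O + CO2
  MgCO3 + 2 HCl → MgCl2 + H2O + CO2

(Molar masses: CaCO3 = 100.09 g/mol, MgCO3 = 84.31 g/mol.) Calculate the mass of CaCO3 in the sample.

n(HCl) = 0.03208 × 0.6085 = 0.01952 mol
Let x = n(CaCO3), y = n(MgCO3).
Titrant: 2x + 2y = 0.01952;  mass: 100.09x + 84.31y = 0.8758
Solving, x = 3.353 × 10^-3 mol, y = 6.408 × 10^-3 mol
mass of CaCO3 = 3.353 × 10^-3 × 100.09 = 0.3356 g

0.3356 g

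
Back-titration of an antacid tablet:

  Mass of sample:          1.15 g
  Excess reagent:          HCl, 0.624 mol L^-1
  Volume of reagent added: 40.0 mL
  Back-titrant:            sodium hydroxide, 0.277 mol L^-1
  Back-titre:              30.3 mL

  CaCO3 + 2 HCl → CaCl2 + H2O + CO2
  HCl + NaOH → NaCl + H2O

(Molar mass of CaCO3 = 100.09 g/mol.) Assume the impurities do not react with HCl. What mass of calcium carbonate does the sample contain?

n(HCl) added = 0.0400 × 0.624 = 0.0250 mol
n(NaOH) used in back-titration = 0.0303 × 0.277 = 8.39 × 10^-3 mol
n(HCl) left over = 8.39 × 10^-3 mol (1:1 ratio)
n(HCl) consumed by analyte = 0.0250 − 8.39 × 10^-3 = 0.0166 mol
From the 1:2 ratio, n(CaCO3) = 1/2 × 0.0166 = 8.28 × 10^-3 mol
mass of CaCO3 = 8.28 × 10^-3 × 100.09 = 0.829 g

0.829 g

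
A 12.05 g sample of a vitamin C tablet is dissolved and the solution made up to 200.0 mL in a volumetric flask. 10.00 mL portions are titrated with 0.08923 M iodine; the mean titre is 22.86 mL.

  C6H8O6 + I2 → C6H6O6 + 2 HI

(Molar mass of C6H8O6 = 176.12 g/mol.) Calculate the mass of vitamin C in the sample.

n(I2) per titration = 0.02286 × 0.08923 = 2.040 × 10^-3 mol
n(C6H8O6) in each aliquot = 2.040 × 10^-3 mol (1:1 ratio)
n(C6H8O6) in the whole flask = 2.040 × 10^-3 × 200.0/10.00 = 0.04080 mol
mass of C6H8O6 = 0.04080 × 176.12 = 7.185 g

7.185 g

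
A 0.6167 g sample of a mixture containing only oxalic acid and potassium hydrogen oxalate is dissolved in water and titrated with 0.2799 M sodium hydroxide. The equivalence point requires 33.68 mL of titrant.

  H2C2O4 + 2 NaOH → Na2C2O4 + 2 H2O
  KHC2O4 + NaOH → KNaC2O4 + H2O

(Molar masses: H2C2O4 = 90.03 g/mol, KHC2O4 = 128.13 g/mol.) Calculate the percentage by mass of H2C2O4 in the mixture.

n(NaOH) = 0.03368 × 0.2799 = 9.427 × 10^-3 mol
Let x = n(H2C2O4), y = n(KHC2O4).
Titrant: 2x + 1y = 9.427 × 10^-3;  mass: 90.03x + 128.13y = 0.6167
Solving, x = 3.556 × 10^-3 mol, y = 2.314 × 10^-3 mol
mass of H2C2O4 = 3.556 × 10^-3 × 90.03 = 0.3202 g
% H2C2O4 = 0.3202 / 0.6167 × 100 = 51.92 %

51.92 %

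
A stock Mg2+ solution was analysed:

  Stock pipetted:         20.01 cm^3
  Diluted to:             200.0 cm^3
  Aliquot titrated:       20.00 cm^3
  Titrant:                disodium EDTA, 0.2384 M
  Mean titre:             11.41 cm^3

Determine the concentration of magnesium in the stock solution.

Mg^2+ + EDTA^4- → [Mg(EDTA)]^2-
n(EDTA) = 0.01141 × 0.2384 = 2.720 × 10^-3 mol
n(Mg2+) in the aliquot = 2.720 × 10^-3 mol (1:1 ratio)
[Mg2+]_dilute = 2.720 × 10^-3 / 0.02000 = 0.1360 mol/L
Dilution factor = 200.0 / 20.01 = 9.995
[Mg2+]_stock = 0.1360 × 9.995 = 1.359 mol/L

1.359 M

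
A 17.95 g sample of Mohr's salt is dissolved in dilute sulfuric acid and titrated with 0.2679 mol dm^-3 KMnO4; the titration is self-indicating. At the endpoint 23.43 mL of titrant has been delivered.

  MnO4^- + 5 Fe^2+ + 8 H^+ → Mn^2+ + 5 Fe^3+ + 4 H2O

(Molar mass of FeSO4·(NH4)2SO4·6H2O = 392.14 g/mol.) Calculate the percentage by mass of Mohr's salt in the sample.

n(KMnO4) = 0.02343 L × 0.2679 mol/L = 6.277 × 10^-3 mol
From the 5:1 ratio, n(FeSO4·(NH4)2SO4·6H2O) = 5/1 × 6.277 × 10^-3 = 0.03138 mol
mass of FeSO4·(NH4)2SO4·6H2O = 0.03138 × 392.14 g/mol = 12.31 g
% FeSO4·(NH4)2SO4·6H2O = 12.31 / 17.95 × 100 = 68.56 %

68.56 %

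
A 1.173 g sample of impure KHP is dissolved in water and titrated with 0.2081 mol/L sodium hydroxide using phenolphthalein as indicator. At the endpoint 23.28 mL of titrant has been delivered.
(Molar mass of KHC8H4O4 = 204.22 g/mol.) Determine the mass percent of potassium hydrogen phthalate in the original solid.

KHC8H4O4 + NaOH → KNaC8H4O4 + H2O
n(NaOH) = 0.02328 L × 0.2081 mol/L = 4.845 × 10^-3 mol
n(KHC8H4O4) = 4.845 × 10^-3 mol (1:1 ratio)
mass of KHC8H4O4 = 4.845 × 10^-3 × 204.22 g/mol = 0.9894 g
% KHC8H4O4 = 0.9894 / 1.173 × 100 = 84.34 %

84.34 %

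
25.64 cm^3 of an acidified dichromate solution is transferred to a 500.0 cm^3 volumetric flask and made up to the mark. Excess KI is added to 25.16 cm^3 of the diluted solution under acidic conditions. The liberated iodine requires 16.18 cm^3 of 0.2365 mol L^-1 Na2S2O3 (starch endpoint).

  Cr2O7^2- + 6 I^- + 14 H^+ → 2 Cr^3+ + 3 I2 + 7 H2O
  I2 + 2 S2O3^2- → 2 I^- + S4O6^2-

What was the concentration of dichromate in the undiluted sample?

0.4943 mol/L

n(S2O3^2-) = 0.01618 × 0.2365 = 3.827 × 10^-3 mol
n(I2) = n(S2O3^2-)/2 = 1.913 × 10^-3 mol
From the 1:3 ratio, n(Cr2O7^2-) in the aliquot = 1/3 × 1.913 × 10^-3 = 6.378 × 10^-4 mol
[Cr2O7^2-]_dilute = 6.378 × 10^-4 / 0.02516 = 0.02535 mol/L
[Cr2O7^2-]_original = 0.02535 × 500.0/25.64 = 0.4943 mol/L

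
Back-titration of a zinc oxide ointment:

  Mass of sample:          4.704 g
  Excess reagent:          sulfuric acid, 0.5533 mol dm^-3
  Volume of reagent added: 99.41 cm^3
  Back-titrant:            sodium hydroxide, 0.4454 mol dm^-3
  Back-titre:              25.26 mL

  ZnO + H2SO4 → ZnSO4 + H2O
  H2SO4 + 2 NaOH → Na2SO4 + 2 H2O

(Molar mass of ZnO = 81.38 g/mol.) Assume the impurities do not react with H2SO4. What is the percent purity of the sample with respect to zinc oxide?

85.43 %

n(H2SO4) added = 0.09941 × 0.5533 = 0.05500 mol
n(NaOH) used in back-titration = 0.02526 × 0.4454 = 0.01125 mol
From the 1:2 ratio, n(H2SO4) left over = 1/2 × 0.01125 = 5.625 × 10^-3 mol
n(H2SO4) consumed by analyte = 0.05500 − 5.625 × 10^-3 = 0.04938 mol
n(ZnO) = 0.04938 mol (1:1 ratio)
mass of ZnO = 0.04938 × 81.38 = 4.018 g
% ZnO = 4.018 / 4.704 × 100 = 85.43 %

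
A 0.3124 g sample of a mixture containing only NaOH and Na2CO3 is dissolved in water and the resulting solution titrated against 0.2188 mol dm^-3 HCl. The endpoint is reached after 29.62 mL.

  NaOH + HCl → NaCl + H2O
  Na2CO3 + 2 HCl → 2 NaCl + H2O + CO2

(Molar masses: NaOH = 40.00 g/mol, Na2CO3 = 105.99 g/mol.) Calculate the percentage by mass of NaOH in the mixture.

30.60 %

n(HCl) = 0.02962 × 0.2188 = 6.481 × 10^-3 mol
Let x = n(NaOH), y = n(Na2CO3).
Titrant: 1x + 2y = 6.481 × 10^-3;  mass: 40.00x + 105.99y = 0.3124
Solving, x = 2.390 × 10^-3 mol, y = 2.046 × 10^-3 mol
mass of NaOH = 2.390 × 10^-3 × 40.00 = 0.09558 g
% NaOH = 0.09558 / 0.3124 × 100 = 30.60 %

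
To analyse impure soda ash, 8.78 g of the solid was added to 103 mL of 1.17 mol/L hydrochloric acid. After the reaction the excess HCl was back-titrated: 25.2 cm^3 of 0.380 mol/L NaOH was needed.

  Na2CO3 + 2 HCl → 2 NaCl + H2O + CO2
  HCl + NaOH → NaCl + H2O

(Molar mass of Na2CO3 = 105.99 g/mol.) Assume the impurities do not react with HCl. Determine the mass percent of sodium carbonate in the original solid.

67.0 %

n(HCl) added = 0.103 × 1.17 = 0.121 mol
n(NaOH) used in back-titration = 0.0252 × 0.380 = 9.58 × 10^-3 mol
n(HCl) left over = 9.58 × 10^-3 mol (1:1 ratio)
n(HCl) consumed by analyte = 0.121 − 9.58 × 10^-3 = 0.111 mol
From the 1:2 ratio, n(Na2CO3) = 1/2 × 0.111 = 0.0555 mol
mass of Na2CO3 = 0.0555 × 105.99 = 5.88 g
% Na2CO3 = 5.88 / 8.78 × 100 = 67.0 %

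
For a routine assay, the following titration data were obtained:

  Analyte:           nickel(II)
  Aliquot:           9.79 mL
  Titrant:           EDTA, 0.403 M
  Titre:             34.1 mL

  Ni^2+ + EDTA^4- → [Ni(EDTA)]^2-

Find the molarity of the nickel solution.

n(EDTA) = 0.0341 L × 0.403 mol/L = 0.0137 mol
n(Ni2+) = 0.0137 mol (1:1 mole ratio)
[Ni2+] = 0.0137 mol / 0.00979 L = 1.40 mol/L

1.40 M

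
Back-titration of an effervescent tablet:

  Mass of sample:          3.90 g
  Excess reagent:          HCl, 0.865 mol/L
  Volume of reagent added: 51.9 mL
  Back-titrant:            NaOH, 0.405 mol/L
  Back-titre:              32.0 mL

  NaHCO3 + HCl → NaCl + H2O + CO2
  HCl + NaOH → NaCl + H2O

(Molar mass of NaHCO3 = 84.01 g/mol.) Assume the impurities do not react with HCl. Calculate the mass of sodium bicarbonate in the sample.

2.68 g

n(HCl) added = 0.0519 × 0.865 = 0.0449 mol
n(NaOH) used in back-titration = 0.0320 × 0.405 = 0.0130 mol
n(HCl) left over = 0.0130 mol (1:1 ratio)
n(HCl) consumed by analyte = 0.0449 − 0.0130 = 0.0319 mol
n(NaHCO3) = 0.0319 mol (1:1 ratio)
mass of NaHCO3 = 0.0319 × 84.01 = 2.68 g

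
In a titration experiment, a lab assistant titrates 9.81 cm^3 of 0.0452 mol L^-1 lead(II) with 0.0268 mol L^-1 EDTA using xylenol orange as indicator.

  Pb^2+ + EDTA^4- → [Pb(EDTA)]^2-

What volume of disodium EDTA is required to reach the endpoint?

16.5 mL

n(Pb2+) = 0.00981 L × 0.0452 mol/L = 4.43 × 10^-4 mol
n(EDTA) = 4.43 × 10^-4 mol (1:1 stoichiometry)
V(EDTA) = 4.43 × 10^-4 mol / 0.0268 mol/L = 0.0165 L = 16.5 mL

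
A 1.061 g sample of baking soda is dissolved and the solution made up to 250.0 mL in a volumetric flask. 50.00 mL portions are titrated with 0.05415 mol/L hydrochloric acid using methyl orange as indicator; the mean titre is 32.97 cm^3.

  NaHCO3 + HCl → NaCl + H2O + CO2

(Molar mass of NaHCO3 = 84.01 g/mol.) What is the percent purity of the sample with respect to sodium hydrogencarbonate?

70.68 %

n(HCl) per titration = 0.03297 × 0.05415 = 1.785 × 10^-3 mol
n(NaHCO3) in each aliquot = 1.785 × 10^-3 mol (1:1 ratio)
n(NaHCO3) in the whole flask = 1.785 × 10^-3 × 250.0/50.00 = 8.927 × 10^-3 mol
mass of NaHCO3 = 8.927 × 10^-3 × 84.01 = 0.7499 g
% NaHCO3 = 0.7499 / 1.061 × 100 = 70.68 %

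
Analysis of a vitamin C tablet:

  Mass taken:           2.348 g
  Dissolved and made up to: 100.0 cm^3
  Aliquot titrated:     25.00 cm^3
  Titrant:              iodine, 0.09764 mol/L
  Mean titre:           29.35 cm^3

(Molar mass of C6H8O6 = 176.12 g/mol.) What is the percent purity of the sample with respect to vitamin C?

85.98 %

C6H8O6 + I2 → C6H6O6 + 2 HI
n(I2) per titration = 0.02935 × 0.09764 = 2.866 × 10^-3 mol
n(C6H8O6) in each aliquot = 2.866 × 10^-3 mol (1:1 ratio)
n(C6H8O6) in the whole flask = 2.866 × 10^-3 × 100.0/25.00 = 0.01146 mol
mass of C6H8O6 = 0.01146 × 176.12 = 2.019 g
% C6H8O6 = 2.019 / 2.348 × 100 = 85.98 %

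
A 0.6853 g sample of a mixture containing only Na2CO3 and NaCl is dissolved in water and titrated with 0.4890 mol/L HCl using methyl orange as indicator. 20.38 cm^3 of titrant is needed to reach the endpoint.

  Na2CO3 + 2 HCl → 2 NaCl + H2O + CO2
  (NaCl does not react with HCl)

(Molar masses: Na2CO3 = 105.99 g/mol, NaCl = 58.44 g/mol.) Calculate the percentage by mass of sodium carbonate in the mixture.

77.07 %

n(HCl) = 0.02038 × 0.4890 = 9.966 × 10^-3 mol
Let x = n(Na2CO3), y = n(NaCl).
Titrant: 2x = 9.966 × 10^-3;  mass: 105.99x + 58.44y = 0.6853
Solving, x = 4.983 × 10^-3 mol, y = 2.689 × 10^-3 mol
mass of Na2CO3 = 4.983 × 10^-3 × 105.99 = 0.5281 g
% Na2CO3 = 0.5281 / 0.6853 × 100 = 77.07 %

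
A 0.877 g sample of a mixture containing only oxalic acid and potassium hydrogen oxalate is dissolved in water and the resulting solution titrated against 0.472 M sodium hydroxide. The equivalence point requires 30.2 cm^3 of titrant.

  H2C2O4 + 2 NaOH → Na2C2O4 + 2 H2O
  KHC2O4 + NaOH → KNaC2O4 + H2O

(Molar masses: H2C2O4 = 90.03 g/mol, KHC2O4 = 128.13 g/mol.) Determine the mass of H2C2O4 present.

n(NaOH) = 0.0302 × 0.472 = 0.0143 mol
Let x = n(H2C2O4), y = n(KHC2O4).
Titrant: 2x + 1y = 0.0143;  mass: 90.03x + 128.13y = 0.877
Solving, x = 5.71 × 10^-3 mol, y = 2.83 × 10^-3 mol
mass of H2C2O4 = 5.71 × 10^-3 × 90.03 = 0.514 g

0.514 g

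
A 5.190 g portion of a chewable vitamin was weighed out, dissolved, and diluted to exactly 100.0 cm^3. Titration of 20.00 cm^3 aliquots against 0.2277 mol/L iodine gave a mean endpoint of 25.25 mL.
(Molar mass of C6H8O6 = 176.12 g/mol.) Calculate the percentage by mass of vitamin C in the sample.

97.55 %

C6H8O6 + I2 → C6H6O6 + 2 HI
n(I2) per titration = 0.02525 × 0.2277 = 5.749 × 10^-3 mol
n(C6H8O6) in each aliquot = 5.749 × 10^-3 mol (1:1 ratio)
n(C6H8O6) in the whole flask = 5.749 × 10^-3 × 100.0/20.00 = 0.02875 mol
mass of C6H8O6 = 0.02875 × 176.12 = 5.063 g
% C6H8O6 = 5.063 / 5.190 × 100 = 97.55 %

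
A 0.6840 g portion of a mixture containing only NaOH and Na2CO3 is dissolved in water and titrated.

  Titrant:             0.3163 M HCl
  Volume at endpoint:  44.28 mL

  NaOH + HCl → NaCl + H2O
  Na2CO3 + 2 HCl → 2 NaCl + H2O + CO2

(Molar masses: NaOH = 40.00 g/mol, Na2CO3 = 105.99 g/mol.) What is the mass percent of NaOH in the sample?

n(HCl) = 0.04428 × 0.3163 = 0.01401 mol
Let x = n(NaOH), y = n(Na2CO3).
Titrant: 1x + 2y = 0.01401;  mass: 40.00x + 105.99y = 0.6840
Solving, x = 4.481 × 10^-3 mol, y = 4.762 × 10^-3 mol
mass of NaOH = 4.481 × 10^-3 × 40.00 = 0.1793 g
% NaOH = 0.1793 / 0.6840 × 100 = 26.21 %

26.21 %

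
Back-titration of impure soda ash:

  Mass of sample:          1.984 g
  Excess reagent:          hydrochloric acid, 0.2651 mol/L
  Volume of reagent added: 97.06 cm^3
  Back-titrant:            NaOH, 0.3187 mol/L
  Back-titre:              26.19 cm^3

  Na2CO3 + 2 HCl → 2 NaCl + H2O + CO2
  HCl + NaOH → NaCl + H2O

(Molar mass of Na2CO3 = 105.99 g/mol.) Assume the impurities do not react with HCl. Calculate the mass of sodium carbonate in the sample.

0.9213 g

n(HCl) added = 0.09706 × 0.2651 = 0.02573 mol
n(NaOH) used in back-titration = 0.02619 × 0.3187 = 8.347 × 10^-3 mol
n(HCl) left over = 8.347 × 10^-3 mol (1:1 ratio)
n(HCl) consumed by analyte = 0.02573 − 8.347 × 10^-3 = 0.01738 mol
From the 1:2 ratio, n(Na2CO3) = 1/2 × 0.01738 = 8.692 × 10^-3 mol
mass of Na2CO3 = 8.692 × 10^-3 × 105.99 = 0.9213 g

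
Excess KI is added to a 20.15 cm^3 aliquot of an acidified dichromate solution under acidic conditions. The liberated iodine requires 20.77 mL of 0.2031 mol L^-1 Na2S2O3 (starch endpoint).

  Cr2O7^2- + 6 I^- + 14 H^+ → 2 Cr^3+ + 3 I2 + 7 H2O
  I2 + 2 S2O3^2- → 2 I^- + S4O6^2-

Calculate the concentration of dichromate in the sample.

0.03489 mol/L

n(S2O3^2-) = 0.02077 × 0.2031 = 4.218 × 10^-3 mol
n(I2) = n(S2O3^2-)/2 = 2.109 × 10^-3 mol
From the 1:3 ratio, n(Cr2O7^2-) in the aliquot = 1/3 × 2.109 × 10^-3 = 7.031 × 10^-4 mol
[Cr2O7^2-] = 7.031 × 10^-4 / 0.02015 = 0.03489 mol/L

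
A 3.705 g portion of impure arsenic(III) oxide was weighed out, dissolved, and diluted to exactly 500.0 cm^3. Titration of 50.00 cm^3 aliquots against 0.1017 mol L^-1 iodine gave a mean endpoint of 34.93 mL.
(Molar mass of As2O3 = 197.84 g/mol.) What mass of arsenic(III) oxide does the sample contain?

3.514 g

As2O3 + 2 I2 + 2 H2O → As2O5 + 4 HI
n(I2) per titration = 0.03493 × 0.1017 = 3.552 × 10^-3 mol
From the 1:2 ratio, n(As2O3) in each aliquot = 1/2 × 3.552 × 10^-3 = 1.776 × 10^-3 mol
n(As2O3) in the whole flask = 1.776 × 10^-3 × 500.0/50.00 = 0.01776 mol
mass of As2O3 = 0.01776 × 197.84 = 3.514 g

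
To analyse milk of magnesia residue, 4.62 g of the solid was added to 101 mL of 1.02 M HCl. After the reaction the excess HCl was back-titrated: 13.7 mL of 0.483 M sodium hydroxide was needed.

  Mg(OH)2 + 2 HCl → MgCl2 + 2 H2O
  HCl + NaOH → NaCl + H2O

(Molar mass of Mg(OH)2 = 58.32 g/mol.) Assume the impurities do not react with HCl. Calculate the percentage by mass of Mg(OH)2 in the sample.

60.8 %

n(HCl) added = 0.101 × 1.02 = 0.103 mol
n(NaOH) used in back-titration = 0.0137 × 0.483 = 6.62 × 10^-3 mol
n(HCl) left over = 6.62 × 10^-3 mol (1:1 ratio)
n(HCl) consumed by analyte = 0.103 − 6.62 × 10^-3 = 0.0964 mol
From the 1:2 ratio, n(Mg(OH)2) = 1/2 × 0.0964 = 0.0482 mol
mass of Mg(OH)2 = 0.0482 × 58.32 = 2.81 g
% Mg(OH)2 = 2.81 / 4.62 × 100 = 60.8 %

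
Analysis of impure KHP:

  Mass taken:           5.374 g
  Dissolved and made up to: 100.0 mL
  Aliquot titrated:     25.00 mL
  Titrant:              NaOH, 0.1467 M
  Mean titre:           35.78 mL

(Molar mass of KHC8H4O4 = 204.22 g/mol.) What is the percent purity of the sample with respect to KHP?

KHC8H4O4 + NaOH → KNaC8H4O4 + H2O
n(NaOH) per titration = 0.03578 × 0.1467 = 5.249 × 10^-3 mol
n(KHC8H4O4) in each aliquot = 5.249 × 10^-3 mol (1:1 ratio)
n(KHC8H4O4) in the whole flask = 5.249 × 10^-3 × 100.0/25.00 = 0.02100 mol
mass of KHC8H4O4 = 0.02100 × 204.22 = 4.288 g
% KHC8H4O4 = 4.288 / 5.374 × 100 = 79.79 %

79.79 %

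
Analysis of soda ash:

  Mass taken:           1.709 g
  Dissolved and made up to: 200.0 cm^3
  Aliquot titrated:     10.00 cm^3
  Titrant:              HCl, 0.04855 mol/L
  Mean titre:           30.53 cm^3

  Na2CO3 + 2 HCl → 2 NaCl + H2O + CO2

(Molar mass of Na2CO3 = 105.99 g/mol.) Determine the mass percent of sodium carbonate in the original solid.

91.93 %

n(HCl) per titration = 0.03053 × 0.04855 = 1.482 × 10^-3 mol
From the 1:2 ratio, n(Na2CO3) in each aliquot = 1/2 × 1.482 × 10^-3 = 7.411 × 10^-4 mol
n(Na2CO3) in the whole flask = 7.411 × 10^-4 × 200.0/10.00 = 0.01482 mol
mass of Na2CO3 = 0.01482 × 105.99 = 1.571 g
% Na2CO3 = 1.571 / 1.709 × 100 = 91.93 %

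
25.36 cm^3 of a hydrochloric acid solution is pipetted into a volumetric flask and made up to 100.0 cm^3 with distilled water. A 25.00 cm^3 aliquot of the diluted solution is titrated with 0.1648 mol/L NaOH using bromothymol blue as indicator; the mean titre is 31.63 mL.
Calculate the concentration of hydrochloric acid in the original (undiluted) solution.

0.8222 mol/L

HCl + NaOH → NaCl + H2O
n(NaOH) = 0.03163 × 0.1648 = 5.213 × 10^-3 mol
n(HCl) in the aliquot = 5.213 × 10^-3 mol (1:1 ratio)
[HCl]_dilute = 5.213 × 10^-3 / 0.02500 = 0.2085 mol/L
Dilution factor = 100.0 / 25.36 = 3.943
[HCl]_stock = 0.2085 × 3.943 = 0.8222 mol/L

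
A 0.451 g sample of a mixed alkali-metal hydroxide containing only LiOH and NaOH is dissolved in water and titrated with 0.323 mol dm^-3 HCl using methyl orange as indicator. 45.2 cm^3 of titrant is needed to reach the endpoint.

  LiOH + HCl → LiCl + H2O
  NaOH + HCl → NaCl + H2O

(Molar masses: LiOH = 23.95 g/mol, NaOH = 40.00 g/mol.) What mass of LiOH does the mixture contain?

n(HCl) = 0.0452 × 0.323 = 0.0146 mol
Let x = n(LiOH), y = n(NaOH).
Titrant: 1x + 1y = 0.0146;  mass: 23.95x + 40.00y = 0.451
Solving, x = 8.29 × 10^-3 mol, y = 6.31 × 10^-3 mol
mass of LiOH = 8.29 × 10^-3 × 23.95 = 0.198 g

0.198 g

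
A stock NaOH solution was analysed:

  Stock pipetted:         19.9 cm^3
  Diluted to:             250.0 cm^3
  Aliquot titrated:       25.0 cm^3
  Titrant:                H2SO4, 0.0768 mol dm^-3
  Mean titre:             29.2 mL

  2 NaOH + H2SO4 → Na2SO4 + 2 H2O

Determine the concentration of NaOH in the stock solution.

n(H2SO4) = 0.0292 × 0.0768 = 2.24 × 10^-3 mol
From the 2:1 ratio, n(NaOH) in the aliquot = 2/1 × 2.24 × 10^-3 = 4.49 × 10^-3 mol
[NaOH]_dilute = 4.49 × 10^-3 / 0.0250 = 0.179 mol/L
Dilution factor = 250.0 / 19.9 = 12.56
[NaOH]_stock = 0.179 × 12.56 = 2.25 mol/L

2.25 mol/L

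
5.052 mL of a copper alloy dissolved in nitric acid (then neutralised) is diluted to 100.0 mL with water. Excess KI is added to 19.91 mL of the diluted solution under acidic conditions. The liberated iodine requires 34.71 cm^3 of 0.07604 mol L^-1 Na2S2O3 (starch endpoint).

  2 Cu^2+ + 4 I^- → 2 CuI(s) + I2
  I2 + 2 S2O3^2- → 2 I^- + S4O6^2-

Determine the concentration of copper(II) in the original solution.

n(S2O3^2-) = 0.03471 × 0.07604 = 2.639 × 10^-3 mol
n(I2) = n(S2O3^2-)/2 = 1.320 × 10^-3 mol
From the 2:1 ratio, n(Cu2+) in the aliquot = 2/1 × 1.320 × 10^-3 = 2.639 × 10^-3 mol
[Cu2+]_dilute = 2.639 × 10^-3 / 0.01991 = 0.1326 mol/L
[Cu2+]_original = 0.1326 × 100.0/5.052 = 2.624 mol/L

2.624 mol/L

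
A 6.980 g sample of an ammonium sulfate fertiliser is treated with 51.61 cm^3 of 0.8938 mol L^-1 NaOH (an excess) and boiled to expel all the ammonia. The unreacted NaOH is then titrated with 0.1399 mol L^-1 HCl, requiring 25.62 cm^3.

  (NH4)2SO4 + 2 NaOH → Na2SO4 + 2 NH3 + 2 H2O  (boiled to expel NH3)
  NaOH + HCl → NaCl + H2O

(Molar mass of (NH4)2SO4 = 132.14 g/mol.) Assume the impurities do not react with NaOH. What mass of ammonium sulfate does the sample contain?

n(NaOH) added = 0.05161 × 0.8938 = 0.04613 mol
n(HCl) used in back-titration = 0.02562 × 0.1399 = 3.584 × 10^-3 mol
n(NaOH) left over = 3.584 × 10^-3 mol (1:1 ratio)
n(NaOH) consumed by analyte = 0.04613 − 3.584 × 10^-3 = 0.04254 mol
From the 1:2 ratio, n((NH4)2SO4) = 1/2 × 0.04254 = 0.02127 mol
mass of (NH4)2SO4 = 0.02127 × 132.14 = 2.811 g

2.811 g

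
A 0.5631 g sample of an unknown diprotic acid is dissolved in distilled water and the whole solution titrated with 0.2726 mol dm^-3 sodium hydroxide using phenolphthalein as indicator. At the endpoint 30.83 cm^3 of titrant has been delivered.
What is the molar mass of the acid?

134.0 g/mol

n(NaOH) = 0.03083 L × 0.2726 mol/L = 8.404 × 10^-3 mol
From the 1:2 ratio, n(H2A) = 1/2 × 8.404 × 10^-3 = 4.202 × 10^-3 mol
M = m / n = 0.5631 g / 4.202 × 10^-3 mol = 134.0 g/mol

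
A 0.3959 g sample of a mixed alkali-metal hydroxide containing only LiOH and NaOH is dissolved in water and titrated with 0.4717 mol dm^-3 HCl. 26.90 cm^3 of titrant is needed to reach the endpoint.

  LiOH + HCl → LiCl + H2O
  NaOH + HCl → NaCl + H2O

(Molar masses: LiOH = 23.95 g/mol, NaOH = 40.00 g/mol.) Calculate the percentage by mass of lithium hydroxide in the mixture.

n(HCl) = 0.02690 × 0.4717 = 0.01269 mol
Let x = n(LiOH), y = n(NaOH).
Titrant: 1x + 1y = 0.01269;  mass: 23.95x + 40.00y = 0.3959
Solving, x = 6.956 × 10^-3 mol, y = 5.732 × 10^-3 mol
mass of LiOH = 6.956 × 10^-3 × 23.95 = 0.1666 g
% LiOH = 0.1666 / 0.3959 × 100 = 42.08 %

42.08 %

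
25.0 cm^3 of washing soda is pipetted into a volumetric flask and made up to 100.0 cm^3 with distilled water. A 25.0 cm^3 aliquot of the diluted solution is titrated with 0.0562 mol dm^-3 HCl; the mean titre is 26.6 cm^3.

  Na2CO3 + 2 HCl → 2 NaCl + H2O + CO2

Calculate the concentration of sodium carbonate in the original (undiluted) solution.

0.120 mol/L

n(HCl) = 0.0266 × 0.0562 = 1.49 × 10^-3 mol
From the 1:2 ratio, n(Na2CO3) in the aliquot = 1/2 × 1.49 × 10^-3 = 7.47 × 10^-4 mol
[Na2CO3]_dilute = 7.47 × 10^-4 / 0.0250 = 0.0299 mol/L
Dilution factor = 100.0 / 25.0 = 4.000
[Na2CO3]_stock = 0.0299 × 4.000 = 0.120 mol/L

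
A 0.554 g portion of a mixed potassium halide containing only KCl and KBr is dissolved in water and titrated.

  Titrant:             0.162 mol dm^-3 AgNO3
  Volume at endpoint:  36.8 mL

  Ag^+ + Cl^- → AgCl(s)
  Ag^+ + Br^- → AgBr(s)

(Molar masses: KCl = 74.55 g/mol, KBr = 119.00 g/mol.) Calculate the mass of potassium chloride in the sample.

0.261 g

n(AgNO3) = 0.0368 × 0.162 = 5.96 × 10^-3 mol
Let x = n(KCl), y = n(KBr).
Titrant: 1x + 1y = 5.96 × 10^-3;  mass: 74.55x + 119.00y = 0.554
Solving, x = 3.50 × 10^-3 mol, y = 2.46 × 10^-3 mol
mass of KCl = 3.50 × 10^-3 × 74.55 = 0.261 g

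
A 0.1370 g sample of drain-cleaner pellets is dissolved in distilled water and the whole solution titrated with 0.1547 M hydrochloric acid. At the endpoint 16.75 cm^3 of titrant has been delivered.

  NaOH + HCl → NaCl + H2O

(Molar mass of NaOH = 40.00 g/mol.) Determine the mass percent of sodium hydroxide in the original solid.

n(HCl) = 0.01675 L × 0.1547 mol/L = 2.591 × 10^-3 mol
n(NaOH) = 2.591 × 10^-3 mol (1:1 ratio)
mass of NaOH = 2.591 × 10^-3 × 40.00 g/mol = 0.1036 g
% NaOH = 0.1036 / 0.1370 × 100 = 75.66 %

75.66 %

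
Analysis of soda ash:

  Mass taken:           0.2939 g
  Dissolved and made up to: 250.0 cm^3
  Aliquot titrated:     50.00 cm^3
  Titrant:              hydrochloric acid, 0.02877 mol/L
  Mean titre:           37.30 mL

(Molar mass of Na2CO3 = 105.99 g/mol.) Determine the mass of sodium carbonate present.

Na2CO3 + 2 HCl → 2 NaCl + H2O + CO2
n(HCl) per titration = 0.03730 × 0.02877 = 1.073 × 10^-3 mol
From the 1:2 ratio, n(Na2CO3) in each aliquot = 1/2 × 1.073 × 10^-3 = 5.366 × 10^-4 mol
n(Na2CO3) in the whole flask = 5.366 × 10^-4 × 250.0/50.00 = 2.683 × 10^-3 mol
mass of Na2CO3 = 2.683 × 10^-3 × 105.99 = 0.2844 g

0.2844 g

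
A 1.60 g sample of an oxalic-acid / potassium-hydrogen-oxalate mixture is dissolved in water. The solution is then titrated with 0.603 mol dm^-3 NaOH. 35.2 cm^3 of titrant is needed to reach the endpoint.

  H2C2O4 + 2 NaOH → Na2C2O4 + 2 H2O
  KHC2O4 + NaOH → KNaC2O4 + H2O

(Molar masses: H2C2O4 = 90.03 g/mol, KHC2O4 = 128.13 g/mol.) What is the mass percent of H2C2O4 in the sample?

37.9 %

n(NaOH) = 0.0352 × 0.603 = 0.0212 mol
Let x = n(H2C2O4), y = n(KHC2O4).
Titrant: 2x + 1y = 0.0212;  mass: 90.03x + 128.13y = 1.60
Solving, x = 6.74 × 10^-3 mol, y = 7.75 × 10^-3 mol
mass of H2C2O4 = 6.74 × 10^-3 × 90.03 = 0.606 g
% H2C2O4 = 0.606 / 1.60 × 100 = 37.9 %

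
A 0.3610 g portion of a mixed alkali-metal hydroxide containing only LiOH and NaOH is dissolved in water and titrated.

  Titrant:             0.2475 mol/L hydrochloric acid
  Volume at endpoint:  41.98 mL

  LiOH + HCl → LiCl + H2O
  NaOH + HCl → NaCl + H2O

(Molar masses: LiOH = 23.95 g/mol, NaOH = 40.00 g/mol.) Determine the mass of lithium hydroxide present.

n(HCl) = 0.04198 × 0.2475 = 0.01039 mol
Let x = n(LiOH), y = n(NaOH).
Titrant: 1x + 1y = 0.01039;  mass: 23.95x + 40.00y = 0.3610
Solving, x = 3.402 × 10^-3 mol, y = 6.988 × 10^-3 mol
mass of LiOH = 3.402 × 10^-3 × 23.95 = 0.08148 g

0.08148 g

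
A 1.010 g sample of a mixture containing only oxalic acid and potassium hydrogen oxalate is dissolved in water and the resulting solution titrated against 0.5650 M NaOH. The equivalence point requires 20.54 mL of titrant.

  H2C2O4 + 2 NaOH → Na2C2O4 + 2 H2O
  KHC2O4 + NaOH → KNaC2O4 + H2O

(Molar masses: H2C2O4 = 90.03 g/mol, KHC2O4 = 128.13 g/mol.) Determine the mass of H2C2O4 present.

0.2583 g

n(NaOH) = 0.02054 × 0.5650 = 0.01161 mol
Let x = n(H2C2O4), y = n(KHC2O4).
Titrant: 2x + 1y = 0.01161;  mass: 90.03x + 128.13y = 1.010
Solving, x = 2.869 × 10^-3 mol, y = 5.867 × 10^-3 mol
mass of H2C2O4 = 2.869 × 10^-3 × 90.03 = 0.2583 g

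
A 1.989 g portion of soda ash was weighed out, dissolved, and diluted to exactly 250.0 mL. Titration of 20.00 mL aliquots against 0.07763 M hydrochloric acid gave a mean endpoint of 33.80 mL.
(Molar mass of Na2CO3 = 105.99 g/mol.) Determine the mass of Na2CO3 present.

1.738 g

Na2CO3 + 2 HCl → 2 NaCl + H2O + CO2
n(HCl) per titration = 0.03380 × 0.07763 = 2.624 × 10^-3 mol
From the 1:2 ratio, n(Na2CO3) in each aliquot = 1/2 × 2.624 × 10^-3 = 1.312 × 10^-3 mol
n(Na2CO3) in the whole flask = 1.312 × 10^-3 × 250.0/20.00 = 0.01640 mol
mass of Na2CO3 = 0.01640 × 105.99 = 1.738 g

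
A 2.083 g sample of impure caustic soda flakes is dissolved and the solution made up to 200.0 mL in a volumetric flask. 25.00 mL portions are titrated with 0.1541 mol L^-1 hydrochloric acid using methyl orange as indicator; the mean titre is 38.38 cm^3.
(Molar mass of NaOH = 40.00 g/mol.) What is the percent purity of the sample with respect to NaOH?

NaOH + HCl → NaCl + H2O
n(HCl) per titration = 0.03838 × 0.1541 = 5.914 × 10^-3 mol
n(NaOH) in each aliquot = 5.914 × 10^-3 mol (1:1 ratio)
n(NaOH) in the whole flask = 5.914 × 10^-3 × 200.0/25.00 = 0.04731 mol
mass of NaOH = 0.04731 × 40.00 = 1.893 g
% NaOH = 1.893 / 2.083 × 100 = 90.86 %

90.86 %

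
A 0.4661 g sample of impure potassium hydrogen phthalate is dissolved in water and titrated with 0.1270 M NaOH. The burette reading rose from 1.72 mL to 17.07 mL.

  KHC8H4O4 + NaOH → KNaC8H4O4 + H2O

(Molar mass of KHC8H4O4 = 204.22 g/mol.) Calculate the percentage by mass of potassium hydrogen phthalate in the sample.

85.41 %

n(NaOH) = 0.01535 L × 0.1270 mol/L = 1.949 × 10^-3 mol
n(KHC8H4O4) = 1.949 × 10^-3 mol (1:1 ratio)
mass of KHC8H4O4 = 1.949 × 10^-3 × 204.22 g/mol = 0.3981 g
% KHC8H4O4 = 0.3981 / 0.4661 × 100 = 85.41 %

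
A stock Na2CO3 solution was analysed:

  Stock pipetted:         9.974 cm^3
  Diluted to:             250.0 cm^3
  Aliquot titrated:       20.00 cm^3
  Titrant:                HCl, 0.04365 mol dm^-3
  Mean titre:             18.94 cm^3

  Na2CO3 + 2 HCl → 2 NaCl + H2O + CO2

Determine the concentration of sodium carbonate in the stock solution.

n(HCl) = 0.01894 × 0.04365 = 8.267 × 10^-4 mol
From the 1:2 ratio, n(Na2CO3) in the aliquot = 1/2 × 8.267 × 10^-4 = 4.134 × 10^-4 mol
[Na2CO3]_dilute = 4.134 × 10^-4 / 0.02000 = 0.02067 mol/L
Dilution factor = 250.0 / 9.974 = 25.07
[Na2CO3]_stock = 0.02067 × 25.07 = 0.5181 mol/L

0.5181 mol/L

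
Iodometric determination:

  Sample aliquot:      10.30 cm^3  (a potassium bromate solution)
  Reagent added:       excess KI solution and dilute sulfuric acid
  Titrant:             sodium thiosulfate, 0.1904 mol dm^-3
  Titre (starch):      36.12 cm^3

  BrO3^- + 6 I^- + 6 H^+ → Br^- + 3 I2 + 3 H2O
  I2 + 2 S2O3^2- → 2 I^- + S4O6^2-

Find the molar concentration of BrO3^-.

n(S2O3^2-) = 0.03612 × 0.1904 = 6.877 × 10^-3 mol
n(I2) = n(S2O3^2-)/2 = 3.439 × 10^-3 mol
From the 1:3 ratio, n(BrO3^-) in the aliquot = 1/3 × 3.439 × 10^-3 = 1.146 × 10^-3 mol
[BrO3^-] = 1.146 × 10^-3 / 0.01030 = 0.1113 mol/L

0.1113 mol/L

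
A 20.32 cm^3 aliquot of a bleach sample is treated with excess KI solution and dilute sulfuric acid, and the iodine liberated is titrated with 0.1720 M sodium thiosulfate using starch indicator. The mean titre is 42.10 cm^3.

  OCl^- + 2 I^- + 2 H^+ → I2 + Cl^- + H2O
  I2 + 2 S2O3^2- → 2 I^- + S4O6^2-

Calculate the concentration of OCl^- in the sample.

n(S2O3^2-) = 0.04210 × 0.1720 = 7.241 × 10^-3 mol
n(I2) = n(S2O3^2-)/2 = 3.621 × 10^-3 mol
n(OCl^-) in the aliquot = 3.621 × 10^-3 mol (1:1 ratio)
[OCl^-] = 3.621 × 10^-3 / 0.02032 = 0.1782 mol/L

0.1782 M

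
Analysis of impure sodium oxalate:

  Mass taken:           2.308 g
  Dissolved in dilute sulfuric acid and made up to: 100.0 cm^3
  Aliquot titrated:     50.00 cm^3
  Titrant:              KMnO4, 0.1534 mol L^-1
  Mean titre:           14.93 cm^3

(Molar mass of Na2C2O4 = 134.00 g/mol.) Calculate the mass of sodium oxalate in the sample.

2 MnO4^- + 5 C2O4^2- + 16 H^+ → 2 Mn^2+ + 10 CO2 + 8 H2O
n(KMnO4) per titration = 0.01493 × 0.1534 = 2.290 × 10^-3 mol
From the 5:2 ratio, n(Na2C2O4) in each aliquot = 5/2 × 2.290 × 10^-3 = 5.726 × 10^-3 mol
n(Na2C2O4) in the whole flask = 5.726 × 10^-3 × 100.0/50.00 = 0.01145 mol
mass of Na2C2O4 = 0.01145 × 134.00 = 1.534 g

1.534 g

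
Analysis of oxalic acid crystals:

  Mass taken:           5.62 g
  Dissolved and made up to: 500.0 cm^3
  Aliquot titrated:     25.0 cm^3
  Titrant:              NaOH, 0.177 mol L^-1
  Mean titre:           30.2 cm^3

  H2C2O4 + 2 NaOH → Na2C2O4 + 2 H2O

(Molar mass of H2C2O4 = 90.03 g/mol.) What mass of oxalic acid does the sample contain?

n(NaOH) per titration = 0.0302 × 0.177 = 5.35 × 10^-3 mol
From the 1:2 ratio, n(H2C2O4) in each aliquot = 1/2 × 5.35 × 10^-3 = 2.67 × 10^-3 mol
n(H2C2O4) in the whole flask = 2.67 × 10^-3 × 500.0/25.0 = 0.0535 mol
mass of H2C2O4 = 0.0535 × 90.03 = 4.81 g

4.81 g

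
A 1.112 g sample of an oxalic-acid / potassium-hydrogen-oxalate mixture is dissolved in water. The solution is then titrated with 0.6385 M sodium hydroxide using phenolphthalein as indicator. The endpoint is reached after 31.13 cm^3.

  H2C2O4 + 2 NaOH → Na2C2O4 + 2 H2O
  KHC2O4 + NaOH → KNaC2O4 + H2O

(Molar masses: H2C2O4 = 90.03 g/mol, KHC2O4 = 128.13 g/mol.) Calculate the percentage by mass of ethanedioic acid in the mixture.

69.88 %

n(NaOH) = 0.03113 × 0.6385 = 0.01988 mol
Let x = n(H2C2O4), y = n(KHC2O4).
Titrant: 2x + 1y = 0.01988;  mass: 90.03x + 128.13y = 1.112
Solving, x = 8.631 × 10^-3 mol, y = 2.614 × 10^-3 mol
mass of H2C2O4 = 8.631 × 10^-3 × 90.03 = 0.7771 g
% H2C2O4 = 0.7771 / 1.112 × 100 = 69.88 %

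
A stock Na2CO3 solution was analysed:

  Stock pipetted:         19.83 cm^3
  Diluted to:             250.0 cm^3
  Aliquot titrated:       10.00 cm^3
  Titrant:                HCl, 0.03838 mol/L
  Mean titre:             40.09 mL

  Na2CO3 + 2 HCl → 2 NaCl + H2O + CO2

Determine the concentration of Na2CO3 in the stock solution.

n(HCl) = 0.04009 × 0.03838 = 1.539 × 10^-3 mol
From the 1:2 ratio, n(Na2CO3) in the aliquot = 1/2 × 1.539 × 10^-3 = 7.693 × 10^-4 mol
[Na2CO3]_dilute = 7.693 × 10^-4 / 0.01000 = 0.07693 mol/L
Dilution factor = 250.0 / 19.83 = 12.61
[Na2CO3]_stock = 0.07693 × 12.61 = 0.9699 mol/L

0.9699 mol/L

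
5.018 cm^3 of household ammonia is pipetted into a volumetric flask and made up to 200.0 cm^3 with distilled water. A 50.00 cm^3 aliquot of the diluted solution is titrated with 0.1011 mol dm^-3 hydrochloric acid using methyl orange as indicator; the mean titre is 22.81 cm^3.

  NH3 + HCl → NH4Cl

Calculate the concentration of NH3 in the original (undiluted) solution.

n(HCl) = 0.02281 × 0.1011 = 2.306 × 10^-3 mol
n(NH3) in the aliquot = 2.306 × 10^-3 mol (1:1 ratio)
[NH3]_dilute = 2.306 × 10^-3 / 0.05000 = 0.04612 mol/L
Dilution factor = 200.0 / 5.018 = 39.86
[NH3]_stock = 0.04612 × 39.86 = 1.838 mol/L

1.838 mol/L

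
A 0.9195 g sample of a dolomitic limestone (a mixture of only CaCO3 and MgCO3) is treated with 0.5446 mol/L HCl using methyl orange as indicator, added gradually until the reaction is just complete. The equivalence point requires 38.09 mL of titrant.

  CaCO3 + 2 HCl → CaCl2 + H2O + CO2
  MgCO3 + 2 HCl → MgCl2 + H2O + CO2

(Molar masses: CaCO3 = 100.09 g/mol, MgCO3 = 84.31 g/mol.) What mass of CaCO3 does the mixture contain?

n(HCl) = 0.03809 × 0.5446 = 0.02074 mol
Let x = n(CaCO3), y = n(MgCO3).
Titrant: 2x + 2y = 0.02074;  mass: 100.09x + 84.31y = 0.9195
Solving, x = 2.855 × 10^-3 mol, y = 7.517 × 10^-3 mol
mass of CaCO3 = 2.855 × 10^-3 × 100.09 = 0.2857 g

0.2857 g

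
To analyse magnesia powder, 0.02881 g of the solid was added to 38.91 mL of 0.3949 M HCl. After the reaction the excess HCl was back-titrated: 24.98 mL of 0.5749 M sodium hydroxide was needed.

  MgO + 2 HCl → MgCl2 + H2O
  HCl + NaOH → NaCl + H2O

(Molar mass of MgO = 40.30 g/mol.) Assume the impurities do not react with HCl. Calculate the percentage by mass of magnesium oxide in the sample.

70.26 %

n(HCl) added = 0.03891 × 0.3949 = 0.01537 mol
n(NaOH) used in back-titration = 0.02498 × 0.5749 = 0.01436 mol
n(HCl) left over = 0.01436 mol (1:1 ratio)
n(HCl) consumed by analyte = 0.01537 − 0.01436 = 1.005 × 10^-3 mol
From the 1:2 ratio, n(MgO) = 1/2 × 1.005 × 10^-3 = 5.023 × 10^-4 mol
mass of MgO = 5.023 × 10^-4 × 40.30 = 0.02024 g
% MgO = 0.02024 / 0.02881 × 100 = 70.26 %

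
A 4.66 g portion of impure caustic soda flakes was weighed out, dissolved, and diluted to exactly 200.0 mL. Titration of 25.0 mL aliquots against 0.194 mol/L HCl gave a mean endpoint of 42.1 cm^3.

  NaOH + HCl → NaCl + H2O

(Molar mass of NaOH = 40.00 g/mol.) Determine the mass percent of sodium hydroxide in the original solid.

56.1 %

n(HCl) per titration = 0.0421 × 0.194 = 8.17 × 10^-3 mol
n(NaOH) in each aliquot = 8.17 × 10^-3 mol (1:1 ratio)
n(NaOH) in the whole flask = 8.17 × 10^-3 × 200.0/25.0 = 0.0653 mol
mass of NaOH = 0.0653 × 40.00 = 2.61 g
% NaOH = 2.61 / 4.66 × 100 = 56.1 %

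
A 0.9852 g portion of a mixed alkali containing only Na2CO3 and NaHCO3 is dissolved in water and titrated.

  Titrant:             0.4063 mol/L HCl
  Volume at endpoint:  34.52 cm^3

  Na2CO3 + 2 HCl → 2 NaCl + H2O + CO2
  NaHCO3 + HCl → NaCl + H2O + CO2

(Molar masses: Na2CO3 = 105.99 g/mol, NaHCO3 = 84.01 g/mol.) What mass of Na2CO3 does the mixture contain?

0.3299 g

n(HCl) = 0.03452 × 0.4063 = 0.01403 mol
Let x = n(Na2CO3), y = n(NaHCO3).
Titrant: 2x + 1y = 0.01403;  mass: 105.99x + 84.01y = 0.9852
Solving, x = 3.113 × 10^-3 mol, y = 7.800 × 10^-3 mol
mass of Na2CO3 = 3.113 × 10^-3 × 105.99 = 0.3299 g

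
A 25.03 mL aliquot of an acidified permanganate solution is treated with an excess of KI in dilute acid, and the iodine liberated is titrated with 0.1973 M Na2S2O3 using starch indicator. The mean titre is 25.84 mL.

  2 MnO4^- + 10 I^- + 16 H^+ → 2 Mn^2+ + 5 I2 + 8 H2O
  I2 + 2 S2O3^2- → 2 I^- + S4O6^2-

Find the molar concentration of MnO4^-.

0.04074 M

n(S2O3^2-) = 0.02584 × 0.1973 = 5.098 × 10^-3 mol
n(I2) = n(S2O3^2-)/2 = 2.549 × 10^-3 mol
From the 2:5 ratio, n(MnO4^-) in the aliquot = 2/5 × 2.549 × 10^-3 = 1.020 × 10^-3 mol
[MnO4^-] = 1.020 × 10^-3 / 0.02503 = 0.04074 mol/L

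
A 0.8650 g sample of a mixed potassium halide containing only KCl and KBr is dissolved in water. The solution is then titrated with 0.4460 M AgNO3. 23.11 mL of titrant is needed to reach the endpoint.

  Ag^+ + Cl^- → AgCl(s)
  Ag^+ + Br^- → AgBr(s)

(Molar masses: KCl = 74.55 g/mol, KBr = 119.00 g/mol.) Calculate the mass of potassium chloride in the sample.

0.6064 g

n(AgNO3) = 0.02311 × 0.4460 = 0.01031 mol
Let x = n(KCl), y = n(KBr).
Titrant: 1x + 1y = 0.01031;  mass: 74.55x + 119.00y = 0.8650
Solving, x = 8.134 × 10^-3 mol, y = 2.173 × 10^-3 mol
mass of KCl = 8.134 × 10^-3 × 74.55 = 0.6064 g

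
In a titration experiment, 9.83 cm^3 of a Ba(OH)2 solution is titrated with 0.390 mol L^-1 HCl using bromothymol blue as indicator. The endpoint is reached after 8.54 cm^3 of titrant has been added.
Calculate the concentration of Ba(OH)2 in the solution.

0.169 mol/L

Ba(OH)2 + 2 HCl → BaCl2 + 2 H2O
n(HCl) = 0.00854 L × 0.390 mol/L = 3.33 × 10^-3 mol
From the 1:2 mole ratio, n(Ba(OH)2) = 1/2 × 3.33 × 10^-3 = 1.67 × 10^-3 mol
[Ba(OH)2] = 1.67 × 10^-3 mol / 0.00983 L = 0.169 mol/L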